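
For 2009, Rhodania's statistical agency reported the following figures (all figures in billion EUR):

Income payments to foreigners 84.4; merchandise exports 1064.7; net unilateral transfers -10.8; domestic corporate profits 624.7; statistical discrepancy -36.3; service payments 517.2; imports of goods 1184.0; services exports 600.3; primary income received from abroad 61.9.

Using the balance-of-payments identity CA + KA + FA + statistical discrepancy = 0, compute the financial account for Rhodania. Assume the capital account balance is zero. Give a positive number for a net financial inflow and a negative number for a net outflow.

Goods balance = 1064.7 - 1184.0 = -119.3
Services balance = 600.3 - 517.2 = 83.1
Trade balance (goods + services) = -119.3 + 83.1 = -36.2
Net primary income = 61.9 - 84.4 = -22.5
Net secondary income = -10.8
Current account = -36.2 + (-22.5) + (-10.8) = -69.5
Financial account = -(-69.5 + (-36.3)) = 105.8

105.8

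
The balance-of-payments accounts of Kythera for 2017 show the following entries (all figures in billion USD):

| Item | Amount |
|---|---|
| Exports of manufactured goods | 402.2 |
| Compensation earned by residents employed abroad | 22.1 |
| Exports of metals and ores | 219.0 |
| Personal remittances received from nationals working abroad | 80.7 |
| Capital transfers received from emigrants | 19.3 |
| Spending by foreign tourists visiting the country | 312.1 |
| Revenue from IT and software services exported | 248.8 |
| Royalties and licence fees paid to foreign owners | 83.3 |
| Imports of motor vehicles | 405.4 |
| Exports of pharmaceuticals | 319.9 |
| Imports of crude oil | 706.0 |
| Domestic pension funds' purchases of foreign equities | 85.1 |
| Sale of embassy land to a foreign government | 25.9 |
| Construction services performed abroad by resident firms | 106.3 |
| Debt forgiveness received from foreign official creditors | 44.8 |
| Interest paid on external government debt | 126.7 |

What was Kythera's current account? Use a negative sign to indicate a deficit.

389.7

Goods: -706.0 + 402.2 + 319.9 - 405.4 + 219.0 = -170.3
Services: 248.8 + 106.3 + 312.1 - 83.3 = 583.9
Primary income: 22.1 - 126.7 = -104.6
Secondary income: 80.7
Current account = (-170.3) + 583.9 + (-104.6) + 80.7 = 389.7
(Excluded from the current account — capital account: capital transfers received from emigrants 19.3, sale of embassy land to a foreign government 25.9, debt forgiveness received from foreign official creditors 44.8; financial account: domestic pension funds' purchases of foreign equities 85.1.)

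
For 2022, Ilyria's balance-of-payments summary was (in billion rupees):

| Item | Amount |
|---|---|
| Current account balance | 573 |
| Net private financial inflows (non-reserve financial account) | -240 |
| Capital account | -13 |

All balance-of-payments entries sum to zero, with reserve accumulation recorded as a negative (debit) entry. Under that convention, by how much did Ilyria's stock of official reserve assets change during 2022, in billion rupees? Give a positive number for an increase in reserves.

Official reserve transactions balance = -(573 + (-13) + (-240)) = -320
An accumulation of reserves is recorded as a debit (negative entry), so the change in the stock of reserves is the negative of that balance.
Change in official reserves = -(-320) = 320

320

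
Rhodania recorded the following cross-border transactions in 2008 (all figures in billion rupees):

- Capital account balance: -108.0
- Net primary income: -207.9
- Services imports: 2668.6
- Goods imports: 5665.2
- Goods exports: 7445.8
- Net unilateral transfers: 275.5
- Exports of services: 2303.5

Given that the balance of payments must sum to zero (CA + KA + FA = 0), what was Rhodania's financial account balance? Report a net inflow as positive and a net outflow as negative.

Goods balance = 7445.8 - 5665.2 = 1780.6
Services balance = 2303.5 - 2668.6 = -365.1
Trade balance (goods + services) = 1780.6 + (-365.1) = 1415.5
Net primary income = -207.9
Net secondary income = 275.5
Current account = 1415.5 + (-207.9) + 275.5 = 1483.1
Financial account = -(1483.1 + (-108.0)) = -1375.1

-1375.1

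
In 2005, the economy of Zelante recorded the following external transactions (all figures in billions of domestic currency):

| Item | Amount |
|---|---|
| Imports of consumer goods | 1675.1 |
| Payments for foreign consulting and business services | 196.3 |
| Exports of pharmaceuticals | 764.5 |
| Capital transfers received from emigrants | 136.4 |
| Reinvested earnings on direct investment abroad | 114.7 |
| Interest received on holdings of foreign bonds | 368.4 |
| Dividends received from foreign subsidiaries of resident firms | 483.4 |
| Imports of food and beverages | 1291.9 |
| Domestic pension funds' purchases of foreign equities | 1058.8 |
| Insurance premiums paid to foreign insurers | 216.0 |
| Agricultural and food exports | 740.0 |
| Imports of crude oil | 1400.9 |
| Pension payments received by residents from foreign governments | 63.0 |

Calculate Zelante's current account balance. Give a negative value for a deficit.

Goods: -1400.9 - 1291.9 + 740.0 - 1675.1 + 764.5 = -2863.4
Services: -196.3 - 216.0 = -412.3
Primary income: 114.7 + 368.4 + 483.4 = 966.5
Secondary income: 63.0
Current account = (-2863.4) + (-412.3) + 966.5 + 63.0 = -2246.2
(Excluded from the current account — capital account: capital transfers received from emigrants 136.4; financial account: domestic pension funds' purchases of foreign equities 1058.8.)

-2246.2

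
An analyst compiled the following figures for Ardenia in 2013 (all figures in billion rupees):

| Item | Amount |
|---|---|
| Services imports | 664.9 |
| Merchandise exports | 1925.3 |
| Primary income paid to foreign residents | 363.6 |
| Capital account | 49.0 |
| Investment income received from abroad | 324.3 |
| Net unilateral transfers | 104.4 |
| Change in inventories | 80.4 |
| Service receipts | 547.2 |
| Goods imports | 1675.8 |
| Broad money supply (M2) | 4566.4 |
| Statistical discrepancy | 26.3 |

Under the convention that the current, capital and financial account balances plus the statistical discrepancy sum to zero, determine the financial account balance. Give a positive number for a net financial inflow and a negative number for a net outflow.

Goods balance = 1925.3 - 1675.8 = 249.5
Services balance = 547.2 - 664.9 = -117.7
Trade balance (goods + services) = 249.5 + (-117.7) = 131.8
Net primary income = 324.3 - 363.6 = -39.3
Net secondary income = 104.4
Current account = 131.8 + (-39.3) + 104.4 = 196.9
Financial account = -(196.9 + 49.0 + 26.3) = -272.2

-272.2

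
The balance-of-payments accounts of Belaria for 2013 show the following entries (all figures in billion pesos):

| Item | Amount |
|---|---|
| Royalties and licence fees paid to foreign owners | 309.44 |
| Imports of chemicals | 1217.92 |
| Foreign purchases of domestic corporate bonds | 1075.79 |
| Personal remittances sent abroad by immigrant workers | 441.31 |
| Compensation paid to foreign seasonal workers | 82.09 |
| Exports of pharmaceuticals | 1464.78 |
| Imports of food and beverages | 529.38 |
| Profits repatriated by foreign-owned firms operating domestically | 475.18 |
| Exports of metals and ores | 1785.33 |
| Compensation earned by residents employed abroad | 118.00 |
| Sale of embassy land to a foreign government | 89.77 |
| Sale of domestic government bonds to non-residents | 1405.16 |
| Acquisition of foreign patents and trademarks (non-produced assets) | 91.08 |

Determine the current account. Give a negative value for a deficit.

Goods: -529.38 + 1785.33 - 1217.92 + 1464.78 = 1502.81
Services: -309.44
Primary income: -82.09 - 475.18 + 118.00 = -439.27
Secondary income: -441.31
Current account = 1502.81 + (-309.44) + (-439.27) + (-441.31) = 312.79
(Excluded from the current account — financial account: foreign purchases of domestic corporate bonds 1075.79, sale of domestic government bonds to non-residents 1405.16; capital account: sale of embassy land to a foreign government 89.77, acquisition of foreign patents and trademarks (non-produced assets) 91.08.)

312.79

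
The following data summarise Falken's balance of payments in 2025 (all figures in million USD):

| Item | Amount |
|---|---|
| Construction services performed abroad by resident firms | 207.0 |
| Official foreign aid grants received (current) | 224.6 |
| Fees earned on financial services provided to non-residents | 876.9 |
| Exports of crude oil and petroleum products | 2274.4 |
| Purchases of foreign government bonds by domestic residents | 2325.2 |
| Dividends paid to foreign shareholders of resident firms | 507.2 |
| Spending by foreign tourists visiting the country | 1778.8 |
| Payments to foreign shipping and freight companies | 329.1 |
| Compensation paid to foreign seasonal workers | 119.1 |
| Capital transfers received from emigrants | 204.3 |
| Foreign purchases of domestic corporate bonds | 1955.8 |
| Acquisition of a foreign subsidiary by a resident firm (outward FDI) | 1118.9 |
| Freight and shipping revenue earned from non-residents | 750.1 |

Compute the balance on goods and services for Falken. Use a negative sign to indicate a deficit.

Goods: 2274.4
Services: 876.9 - 329.1 + 207.0 + 1778.8 + 750.1 = 3283.7
Trade balance = 2274.4 + 3283.7 = 5558.1
(Excluded from the trade balance — secondary income: official foreign aid grants received (current) 224.6; financial account: purchases of foreign government bonds by domestic residents 2325.2, foreign purchases of domestic corporate bonds 1955.8, acquisition of a foreign subsidiary by a resident firm (outward FDI) 1118.9; primary income: dividends paid to foreign shareholders of resident firms 507.2, compensation paid to foreign seasonal workers 119.1; capital account: capital transfers received from emigrants 204.3.)

5558.1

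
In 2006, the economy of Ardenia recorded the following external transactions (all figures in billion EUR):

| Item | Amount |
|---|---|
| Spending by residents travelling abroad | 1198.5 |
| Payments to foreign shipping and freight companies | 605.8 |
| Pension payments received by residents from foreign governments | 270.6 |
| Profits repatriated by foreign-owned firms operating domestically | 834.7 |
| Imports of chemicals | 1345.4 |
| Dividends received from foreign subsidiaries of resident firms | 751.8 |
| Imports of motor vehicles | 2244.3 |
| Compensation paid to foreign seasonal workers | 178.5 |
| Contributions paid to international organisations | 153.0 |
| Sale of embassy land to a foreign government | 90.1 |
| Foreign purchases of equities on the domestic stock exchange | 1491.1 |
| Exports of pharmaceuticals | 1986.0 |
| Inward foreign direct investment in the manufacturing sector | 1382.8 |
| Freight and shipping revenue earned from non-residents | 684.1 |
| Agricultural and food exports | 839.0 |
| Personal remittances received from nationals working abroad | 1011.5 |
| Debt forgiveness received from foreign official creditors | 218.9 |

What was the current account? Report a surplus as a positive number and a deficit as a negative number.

-1017.2

Goods: 839.0 - 1345.4 - 2244.3 + 1986.0 = -764.7
Services: -1198.5 - 605.8 + 684.1 = -1120.2
Primary income: 751.8 - 834.7 - 178.5 = -261.4
Secondary income: -153.0 + 270.6 + 1011.5 = 1129.1
Current account = (-764.7) + (-1120.2) + (-261.4) + 1129.1 = -1017.2
(Excluded from the current account — capital account: sale of embassy land to a foreign government 90.1, debt forgiveness received from foreign official creditors 218.9; financial account: foreign purchases of equities on the domestic stock exchange 1491.1, inward foreign direct investment in the manufacturing sector 1382.8.)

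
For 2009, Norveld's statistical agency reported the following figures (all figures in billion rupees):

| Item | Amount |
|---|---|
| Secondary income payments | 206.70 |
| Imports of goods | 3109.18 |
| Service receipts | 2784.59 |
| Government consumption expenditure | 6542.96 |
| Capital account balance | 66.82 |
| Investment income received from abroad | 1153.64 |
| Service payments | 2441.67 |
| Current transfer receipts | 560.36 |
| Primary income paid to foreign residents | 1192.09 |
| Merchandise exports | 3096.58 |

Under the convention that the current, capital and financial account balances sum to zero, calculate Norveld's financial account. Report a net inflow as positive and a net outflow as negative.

-712.35

Goods balance = 3096.58 - 3109.18 = -12.60
Services balance = 2784.59 - 2441.67 = 342.92
Trade balance (goods + services) = -12.60 + 342.92 = 330.32
Net primary income = 1153.64 - 1192.09 = -38.45
Net secondary income = 560.36 - 206.70 = 353.66
Current account = 330.32 + (-38.45) + 353.66 = 645.53
Financial account = -(645.53 + 66.82) = -712.35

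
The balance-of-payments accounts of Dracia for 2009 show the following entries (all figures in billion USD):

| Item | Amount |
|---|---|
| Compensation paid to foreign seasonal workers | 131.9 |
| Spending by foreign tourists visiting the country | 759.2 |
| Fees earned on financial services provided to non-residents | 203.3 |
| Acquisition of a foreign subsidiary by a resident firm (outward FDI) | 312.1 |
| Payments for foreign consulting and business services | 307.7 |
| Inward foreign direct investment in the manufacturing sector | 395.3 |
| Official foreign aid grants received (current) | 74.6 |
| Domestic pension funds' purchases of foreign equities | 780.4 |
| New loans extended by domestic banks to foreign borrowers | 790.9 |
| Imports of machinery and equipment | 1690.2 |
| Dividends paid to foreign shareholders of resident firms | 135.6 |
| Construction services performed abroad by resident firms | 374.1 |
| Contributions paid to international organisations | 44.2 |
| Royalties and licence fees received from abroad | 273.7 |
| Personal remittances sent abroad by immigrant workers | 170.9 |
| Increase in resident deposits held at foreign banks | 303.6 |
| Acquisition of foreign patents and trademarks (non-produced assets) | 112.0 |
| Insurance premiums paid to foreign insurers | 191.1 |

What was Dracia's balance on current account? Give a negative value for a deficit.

-986.7

Goods: -1690.2
Services: 759.2 - 191.1 + 273.7 + 203.3 - 307.7 + 374.1 = 1111.5
Primary income: -131.9 - 135.6 = -267.5
Secondary income: 74.6 - 170.9 - 44.2 = -140.5
Current account = (-1690.2) + 1111.5 + (-267.5) + (-140.5) = -986.7
(Excluded from the current account — financial account: acquisition of a foreign subsidiary by a resident firm (outward FDI) 312.1, inward foreign direct investment in the manufacturing sector 395.3, domestic pension funds' purchases of foreign equities 780.4, new loans extended by domestic banks to foreign borrowers 790.9, increase in resident deposits held at foreign banks 303.6; capital account: acquisition of foreign patents and trademarks (non-produced assets) 112.0.)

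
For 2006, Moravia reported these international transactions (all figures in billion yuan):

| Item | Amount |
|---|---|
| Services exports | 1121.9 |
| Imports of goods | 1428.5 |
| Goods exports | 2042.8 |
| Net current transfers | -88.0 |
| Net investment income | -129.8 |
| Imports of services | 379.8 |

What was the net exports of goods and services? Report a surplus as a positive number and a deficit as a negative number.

1356.4

Goods balance = 2042.8 - 1428.5 = 614.3
Services balance = 1121.9 - 379.8 = 742.1
Trade balance (goods + services) = 614.3 + 742.1 = 1356.4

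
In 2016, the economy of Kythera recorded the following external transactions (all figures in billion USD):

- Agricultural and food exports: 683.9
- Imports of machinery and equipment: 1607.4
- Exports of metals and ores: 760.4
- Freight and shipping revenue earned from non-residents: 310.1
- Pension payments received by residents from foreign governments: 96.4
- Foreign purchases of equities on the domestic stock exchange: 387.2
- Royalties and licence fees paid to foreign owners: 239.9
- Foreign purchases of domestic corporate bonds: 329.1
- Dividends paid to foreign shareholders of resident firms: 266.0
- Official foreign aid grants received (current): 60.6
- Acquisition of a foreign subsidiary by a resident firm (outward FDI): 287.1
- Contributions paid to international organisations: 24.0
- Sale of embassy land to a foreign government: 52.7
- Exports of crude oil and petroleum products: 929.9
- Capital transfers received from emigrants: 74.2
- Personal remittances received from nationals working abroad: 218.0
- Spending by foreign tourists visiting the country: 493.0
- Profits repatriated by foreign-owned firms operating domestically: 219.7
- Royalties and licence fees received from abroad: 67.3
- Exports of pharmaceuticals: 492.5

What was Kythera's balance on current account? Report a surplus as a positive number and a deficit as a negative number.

1755.1

Goods: 760.4 + 683.9 + 492.5 - 1607.4 + 929.9 = 1259.3
Services: 310.1 + 67.3 - 239.9 + 493.0 = 630.5
Primary income: -266.0 - 219.7 = -485.7
Secondary income: -24.0 + 60.6 + 218.0 + 96.4 = 351.0
Current account = 1259.3 + 630.5 + (-485.7) + 351.0 = 1755.1
(Excluded from the current account — financial account: foreign purchases of equities on the domestic stock exchange 387.2, foreign purchases of domestic corporate bonds 329.1, acquisition of a foreign subsidiary by a resident firm (outward FDI) 287.1; capital account: sale of embassy land to a foreign government 52.7, capital transfers received from emigrants 74.2.)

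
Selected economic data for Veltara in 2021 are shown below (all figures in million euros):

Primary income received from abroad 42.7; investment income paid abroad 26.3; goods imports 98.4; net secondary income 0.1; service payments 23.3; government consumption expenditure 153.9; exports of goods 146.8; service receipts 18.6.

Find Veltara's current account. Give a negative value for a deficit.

Goods balance = 146.8 - 98.4 = 48.4
Services balance = 18.6 - 23.3 = -4.7
Trade balance (goods + services) = 48.4 + (-4.7) = 43.7
Net primary income = 42.7 - 26.3 = 16.4
Net secondary income = 0.1
Current account = 43.7 + 16.4 + 0.1 = 60.2

60.2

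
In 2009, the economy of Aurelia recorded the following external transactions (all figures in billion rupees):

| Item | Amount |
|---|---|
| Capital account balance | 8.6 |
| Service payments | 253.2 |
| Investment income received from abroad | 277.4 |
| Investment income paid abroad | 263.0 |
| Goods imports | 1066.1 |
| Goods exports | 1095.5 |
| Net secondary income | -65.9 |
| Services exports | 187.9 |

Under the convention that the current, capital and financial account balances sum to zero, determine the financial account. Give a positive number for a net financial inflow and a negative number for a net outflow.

78.8

Goods balance = 1095.5 - 1066.1 = 29.4
Services balance = 187.9 - 253.2 = -65.3
Trade balance (goods + services) = 29.4 + (-65.3) = -35.9
Net primary income = 277.4 - 263.0 = 14.4
Net secondary income = -65.9
Current account = -35.9 + 14.4 + (-65.9) = -87.4
Financial account = -(-87.4 + 8.6) = 78.8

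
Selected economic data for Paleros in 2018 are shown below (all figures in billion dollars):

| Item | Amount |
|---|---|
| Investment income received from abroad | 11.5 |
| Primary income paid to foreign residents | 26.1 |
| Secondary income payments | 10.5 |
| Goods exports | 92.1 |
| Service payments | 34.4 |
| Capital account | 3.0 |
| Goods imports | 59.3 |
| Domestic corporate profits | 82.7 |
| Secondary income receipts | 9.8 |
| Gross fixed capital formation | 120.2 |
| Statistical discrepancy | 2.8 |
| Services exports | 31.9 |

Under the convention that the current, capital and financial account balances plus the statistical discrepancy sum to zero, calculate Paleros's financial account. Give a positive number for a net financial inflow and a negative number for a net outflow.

-20.8

Goods balance = 92.1 - 59.3 = 32.8
Services balance = 31.9 - 34.4 = -2.5
Trade balance (goods + services) = 32.8 + (-2.5) = 30.3
Net primary income = 11.5 - 26.1 = -14.6
Net secondary income = 9.8 - 10.5 = -0.7
Current account = 30.3 + (-14.6) + (-0.7) = 15.0
Financial account = -(15.0 + 3.0 + 2.8) = -20.8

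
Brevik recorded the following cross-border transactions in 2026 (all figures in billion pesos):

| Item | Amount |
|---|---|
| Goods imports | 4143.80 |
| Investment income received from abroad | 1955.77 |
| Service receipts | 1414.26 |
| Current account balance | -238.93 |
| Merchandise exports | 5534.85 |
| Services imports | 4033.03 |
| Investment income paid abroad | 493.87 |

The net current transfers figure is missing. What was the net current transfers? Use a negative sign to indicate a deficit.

Current account = goods balance + services balance + net primary income + net secondary income
Sum of the known components = 234.18
Net current transfers = CA - (known components) = -238.93 - 234.18 = -473.11

-473.11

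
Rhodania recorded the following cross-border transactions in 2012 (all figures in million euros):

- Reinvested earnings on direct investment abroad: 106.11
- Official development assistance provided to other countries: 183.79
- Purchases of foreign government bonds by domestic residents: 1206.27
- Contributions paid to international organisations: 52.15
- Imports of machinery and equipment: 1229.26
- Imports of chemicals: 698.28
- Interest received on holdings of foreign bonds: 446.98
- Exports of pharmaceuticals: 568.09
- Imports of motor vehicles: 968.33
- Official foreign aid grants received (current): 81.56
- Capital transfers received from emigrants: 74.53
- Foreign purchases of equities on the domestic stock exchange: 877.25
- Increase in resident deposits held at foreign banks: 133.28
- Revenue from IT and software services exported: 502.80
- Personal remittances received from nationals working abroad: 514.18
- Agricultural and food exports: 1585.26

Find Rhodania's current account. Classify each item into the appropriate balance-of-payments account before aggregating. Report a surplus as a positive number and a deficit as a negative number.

673.17

Goods: -968.33 - 698.28 - 1229.26 + 1585.26 + 568.09 = -742.52
Services: 502.80
Primary income: 446.98 + 106.11 = 553.09
Secondary income: -183.79 + 81.56 + 514.18 - 52.15 = 359.80
Current account = (-742.52) + 502.80 + 553.09 + 359.80 = 673.17
(Excluded from the current account — financial account: purchases of foreign government bonds by domestic residents 1206.27, foreign purchases of equities on the domestic stock exchange 877.25, increase in resident deposits held at foreign banks 133.28; capital account: capital transfers received from emigrants 74.53.)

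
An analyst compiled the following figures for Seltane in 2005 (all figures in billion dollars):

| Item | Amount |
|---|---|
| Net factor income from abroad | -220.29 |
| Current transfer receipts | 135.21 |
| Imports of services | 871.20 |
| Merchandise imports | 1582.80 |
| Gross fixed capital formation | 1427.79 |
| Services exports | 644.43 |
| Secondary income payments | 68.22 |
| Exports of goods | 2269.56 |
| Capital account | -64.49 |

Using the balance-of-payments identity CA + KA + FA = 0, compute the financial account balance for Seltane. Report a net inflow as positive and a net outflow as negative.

-242.20

Goods balance = 2269.56 - 1582.80 = 686.76
Services balance = 644.43 - 871.20 = -226.77
Trade balance (goods + services) = 686.76 + (-226.77) = 459.99
Net primary income = -220.29
Net secondary income = 135.21 - 68.22 = 66.99
Current account = 459.99 + (-220.29) + 66.99 = 306.69
Financial account = -(306.69 + (-64.49)) = -242.20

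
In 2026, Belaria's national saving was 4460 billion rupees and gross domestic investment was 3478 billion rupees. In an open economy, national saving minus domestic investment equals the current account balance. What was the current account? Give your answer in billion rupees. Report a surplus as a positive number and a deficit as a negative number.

CA = S - I = 4460 - 3478 = 982

982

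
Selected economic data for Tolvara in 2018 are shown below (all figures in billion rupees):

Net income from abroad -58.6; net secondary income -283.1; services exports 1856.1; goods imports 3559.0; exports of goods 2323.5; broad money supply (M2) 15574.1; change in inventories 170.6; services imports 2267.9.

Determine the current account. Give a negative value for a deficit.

Goods balance = 2323.5 - 3559.0 = -1235.5
Services balance = 1856.1 - 2267.9 = -411.8
Trade balance (goods + services) = -1235.5 + (-411.8) = -1647.3
Net primary income = -58.6
Net secondary income = -283.1
Current account = -1647.3 + (-58.6) + (-283.1) = -1989.0

-1989.0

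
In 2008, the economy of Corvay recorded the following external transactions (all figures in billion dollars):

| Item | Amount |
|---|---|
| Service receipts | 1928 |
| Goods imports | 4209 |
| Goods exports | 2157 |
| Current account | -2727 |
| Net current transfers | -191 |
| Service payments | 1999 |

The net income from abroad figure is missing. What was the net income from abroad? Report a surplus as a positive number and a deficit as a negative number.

-413

Current account = goods balance + services balance + net primary income + net secondary income
Sum of the known components = -2314
Net income from abroad = CA - (known components) = -2727 - (-2314) = -413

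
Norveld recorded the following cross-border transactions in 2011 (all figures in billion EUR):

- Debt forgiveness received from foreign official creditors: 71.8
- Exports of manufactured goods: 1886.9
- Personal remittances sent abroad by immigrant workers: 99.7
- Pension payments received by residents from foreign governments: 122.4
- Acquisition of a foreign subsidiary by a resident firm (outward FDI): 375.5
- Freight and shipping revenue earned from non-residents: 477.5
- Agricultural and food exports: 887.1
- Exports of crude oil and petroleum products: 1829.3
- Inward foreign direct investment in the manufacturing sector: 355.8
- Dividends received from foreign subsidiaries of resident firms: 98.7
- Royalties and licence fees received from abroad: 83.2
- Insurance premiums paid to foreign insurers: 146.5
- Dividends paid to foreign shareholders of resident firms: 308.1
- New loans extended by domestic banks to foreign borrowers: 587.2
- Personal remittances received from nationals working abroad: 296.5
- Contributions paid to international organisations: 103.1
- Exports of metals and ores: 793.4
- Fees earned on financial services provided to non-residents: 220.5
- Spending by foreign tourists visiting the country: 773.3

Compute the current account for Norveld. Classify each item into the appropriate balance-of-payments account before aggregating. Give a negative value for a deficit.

Goods: 887.1 + 793.4 + 1886.9 + 1829.3 = 5396.7
Services: 83.2 + 773.3 + 220.5 + 477.5 - 146.5 = 1408.0
Primary income: -308.1 + 98.7 = -209.4
Secondary income: 122.4 - 103.1 + 296.5 - 99.7 = 216.1
Current account = 5396.7 + 1408.0 + (-209.4) + 216.1 = 6811.4
(Excluded from the current account — capital account: debt forgiveness received from foreign official creditors 71.8; financial account: acquisition of a foreign subsidiary by a resident firm (outward FDI) 375.5, inward foreign direct investment in the manufacturing sector 355.8, new loans extended by domestic banks to foreign borrowers 587.2.)

6811.4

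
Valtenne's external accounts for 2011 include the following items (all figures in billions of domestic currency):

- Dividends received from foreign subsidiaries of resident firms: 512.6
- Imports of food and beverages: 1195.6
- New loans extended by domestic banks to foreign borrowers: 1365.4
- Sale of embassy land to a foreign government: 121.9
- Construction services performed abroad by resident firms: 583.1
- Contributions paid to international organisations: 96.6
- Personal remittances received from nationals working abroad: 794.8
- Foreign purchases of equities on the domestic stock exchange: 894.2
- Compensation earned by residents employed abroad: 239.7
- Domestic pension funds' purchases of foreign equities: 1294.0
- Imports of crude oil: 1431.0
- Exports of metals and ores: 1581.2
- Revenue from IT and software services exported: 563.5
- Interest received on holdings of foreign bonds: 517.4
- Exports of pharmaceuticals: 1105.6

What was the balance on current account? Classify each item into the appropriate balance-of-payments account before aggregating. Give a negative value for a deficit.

Goods: -1431.0 + 1105.6 + 1581.2 - 1195.6 = 60.2
Services: 583.1 + 563.5 = 1146.6
Primary income: 239.7 + 517.4 + 512.6 = 1269.7
Secondary income: -96.6 + 794.8 = 698.2
Current account = 60.2 + 1146.6 + 1269.7 + 698.2 = 3174.7
(Excluded from the current account — financial account: new loans extended by domestic banks to foreign borrowers 1365.4, foreign purchases of equities on the domestic stock exchange 894.2, domestic pension funds' purchases of foreign equities 1294.0; capital account: sale of embassy land to a foreign government 121.9.)

3174.7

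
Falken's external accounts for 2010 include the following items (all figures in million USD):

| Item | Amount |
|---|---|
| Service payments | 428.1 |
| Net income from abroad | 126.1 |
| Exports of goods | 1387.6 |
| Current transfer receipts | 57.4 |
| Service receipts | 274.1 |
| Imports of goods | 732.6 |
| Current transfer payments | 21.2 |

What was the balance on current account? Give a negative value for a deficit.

Goods balance = 1387.6 - 732.6 = 655.0
Services balance = 274.1 - 428.1 = -154.0
Trade balance (goods + services) = 655.0 + (-154.0) = 501.0
Net primary income = 126.1
Net secondary income = 57.4 - 21.2 = 36.2
Current account = 501.0 + 126.1 + 36.2 = 663.3

663.3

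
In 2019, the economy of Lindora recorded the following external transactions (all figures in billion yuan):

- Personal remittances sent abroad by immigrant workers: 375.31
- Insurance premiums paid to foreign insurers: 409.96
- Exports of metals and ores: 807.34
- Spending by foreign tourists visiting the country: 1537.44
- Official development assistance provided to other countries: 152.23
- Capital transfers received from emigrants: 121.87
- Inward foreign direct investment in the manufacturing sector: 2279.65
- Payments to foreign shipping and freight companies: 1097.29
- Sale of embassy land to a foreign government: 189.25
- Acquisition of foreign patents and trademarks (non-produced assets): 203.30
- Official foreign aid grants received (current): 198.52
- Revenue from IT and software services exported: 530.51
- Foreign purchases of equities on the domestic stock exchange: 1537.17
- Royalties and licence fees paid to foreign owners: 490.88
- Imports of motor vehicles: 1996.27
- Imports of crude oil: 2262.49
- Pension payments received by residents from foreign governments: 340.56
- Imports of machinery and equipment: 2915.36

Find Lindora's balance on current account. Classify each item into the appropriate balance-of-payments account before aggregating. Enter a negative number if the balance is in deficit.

Goods: -2915.36 - 1996.27 - 2262.49 + 807.34 = -6366.78
Services: 530.51 - 490.88 + 1537.44 - 409.96 - 1097.29 = 69.82
Secondary income: -152.23 + 340.56 - 375.31 + 198.52 = 11.54
Current account = (-6366.78) + 69.82 + 11.54 = -6285.42
(Excluded from the current account — capital account: capital transfers received from emigrants 121.87, sale of embassy land to a foreign government 189.25, acquisition of foreign patents and trademarks (non-produced assets) 203.30; financial account: inward foreign direct investment in the manufacturing sector 2279.65, foreign purchases of equities on the domestic stock exchange 1537.17.)

-6285.42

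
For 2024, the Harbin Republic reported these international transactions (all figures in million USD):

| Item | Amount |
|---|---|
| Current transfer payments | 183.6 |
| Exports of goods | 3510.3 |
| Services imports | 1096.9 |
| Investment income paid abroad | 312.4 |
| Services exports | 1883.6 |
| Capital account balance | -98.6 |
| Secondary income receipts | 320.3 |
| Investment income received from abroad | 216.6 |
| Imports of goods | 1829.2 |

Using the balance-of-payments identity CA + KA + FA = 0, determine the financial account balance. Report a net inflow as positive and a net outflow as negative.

Goods balance = 3510.3 - 1829.2 = 1681.1
Services balance = 1883.6 - 1096.9 = 786.7
Trade balance (goods + services) = 1681.1 + 786.7 = 2467.8
Net primary income = 216.6 - 312.4 = -95.8
Net secondary income = 320.3 - 183.6 = 136.7
Current account = 2467.8 + (-95.8) + 136.7 = 2508.7
Financial account = -(2508.7 + (-98.6)) = -2410.1

-2410.1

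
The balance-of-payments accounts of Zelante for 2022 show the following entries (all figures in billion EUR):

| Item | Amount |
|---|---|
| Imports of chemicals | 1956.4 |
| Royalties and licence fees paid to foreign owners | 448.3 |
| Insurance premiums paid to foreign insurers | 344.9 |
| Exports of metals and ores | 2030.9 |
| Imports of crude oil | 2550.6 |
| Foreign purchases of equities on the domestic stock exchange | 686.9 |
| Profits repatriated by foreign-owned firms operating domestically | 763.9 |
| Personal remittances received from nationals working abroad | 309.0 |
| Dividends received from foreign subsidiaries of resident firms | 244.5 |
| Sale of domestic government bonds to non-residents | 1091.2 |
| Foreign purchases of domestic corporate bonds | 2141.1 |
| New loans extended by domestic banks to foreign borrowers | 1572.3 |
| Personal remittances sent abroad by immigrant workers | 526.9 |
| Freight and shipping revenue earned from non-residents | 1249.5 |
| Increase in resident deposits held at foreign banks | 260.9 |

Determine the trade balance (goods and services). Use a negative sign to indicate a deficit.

-2019.8

Goods: 2030.9 - 1956.4 - 2550.6 = -2476.1
Services: -344.9 - 448.3 + 1249.5 = 456.3
Trade balance = -2476.1 + 456.3 = -2019.8
(Excluded from the trade balance — financial account: foreign purchases of equities on the domestic stock exchange 686.9, sale of domestic government bonds to non-residents 1091.2, foreign purchases of domestic corporate bonds 2141.1, new loans extended by domestic banks to foreign borrowers 1572.3, increase in resident deposits held at foreign banks 260.9; primary income: profits repatriated by foreign-owned firms operating domestically 763.9, dividends received from foreign subsidiaries of resident firms 244.5; secondary income: personal remittances received from nationals working abroad 309.0, personal remittances sent abroad by immigrant workers 526.9.)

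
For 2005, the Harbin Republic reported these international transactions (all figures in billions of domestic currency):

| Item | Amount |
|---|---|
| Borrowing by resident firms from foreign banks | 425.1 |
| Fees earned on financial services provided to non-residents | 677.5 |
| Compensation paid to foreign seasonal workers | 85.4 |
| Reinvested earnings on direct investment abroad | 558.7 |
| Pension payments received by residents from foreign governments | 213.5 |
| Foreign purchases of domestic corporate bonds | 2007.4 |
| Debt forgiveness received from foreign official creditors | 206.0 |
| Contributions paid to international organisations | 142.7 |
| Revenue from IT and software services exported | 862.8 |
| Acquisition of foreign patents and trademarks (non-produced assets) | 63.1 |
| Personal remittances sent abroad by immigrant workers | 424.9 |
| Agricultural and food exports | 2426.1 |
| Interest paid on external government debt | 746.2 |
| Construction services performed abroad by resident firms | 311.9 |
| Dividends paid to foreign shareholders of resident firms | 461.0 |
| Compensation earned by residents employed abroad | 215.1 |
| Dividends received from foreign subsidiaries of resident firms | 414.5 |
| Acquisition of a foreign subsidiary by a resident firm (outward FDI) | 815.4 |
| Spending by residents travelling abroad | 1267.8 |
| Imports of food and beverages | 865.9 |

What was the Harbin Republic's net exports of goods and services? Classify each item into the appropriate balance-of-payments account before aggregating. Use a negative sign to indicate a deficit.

2144.6

Goods: -865.9 + 2426.1 = 1560.2
Services: 862.8 + 311.9 - 1267.8 + 677.5 = 584.4
Trade balance = 1560.2 + 584.4 = 2144.6
(Excluded from the trade balance — financial account: borrowing by resident firms from foreign banks 425.1, foreign purchases of domestic corporate bonds 2007.4, acquisition of a foreign subsidiary by a resident firm (outward FDI) 815.4; primary income: compensation paid to foreign seasonal workers 85.4, reinvested earnings on direct investment abroad 558.7, interest paid on external government debt 746.2, dividends paid to foreign shareholders of resident firms 461.0, compensation earned by residents employed abroad 215.1, dividends received from foreign subsidiaries of resident firms 414.5; secondary income: pension payments received by residents from foreign governments 213.5, contributions paid to international organisations 142.7, personal remittances sent abroad by immigrant workers 424.9; capital account: debt forgiveness received from foreign official creditors 206.0, acquisition of foreign patents and trademarks (non-produced assets) 63.1.)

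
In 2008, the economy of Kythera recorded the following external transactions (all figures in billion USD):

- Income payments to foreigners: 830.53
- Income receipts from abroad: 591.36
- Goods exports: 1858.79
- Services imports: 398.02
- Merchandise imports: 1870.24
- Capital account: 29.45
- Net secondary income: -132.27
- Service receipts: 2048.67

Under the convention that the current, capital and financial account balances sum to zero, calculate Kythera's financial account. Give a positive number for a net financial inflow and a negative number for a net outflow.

-1297.21

Goods balance = 1858.79 - 1870.24 = -11.45
Services balance = 2048.67 - 398.02 = 1650.65
Trade balance (goods + services) = -11.45 + 1650.65 = 1639.20
Net primary income = 591.36 - 830.53 = -239.17
Net secondary income = -132.27
Current account = 1639.20 + (-239.17) + (-132.27) = 1267.76
Financial account = -(1267.76 + 29.45) = -1297.21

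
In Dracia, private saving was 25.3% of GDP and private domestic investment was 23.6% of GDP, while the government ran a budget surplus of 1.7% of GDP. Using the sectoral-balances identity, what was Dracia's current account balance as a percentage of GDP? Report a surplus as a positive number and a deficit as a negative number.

3.4

By the sectoral-balances identity, CA = (S_private - I) + (T - G).
Private balance = 25.3 - 23.6 = 1.7
Government balance (T - G) = 1.7
CA = 1.7 + 1.7 = 3.4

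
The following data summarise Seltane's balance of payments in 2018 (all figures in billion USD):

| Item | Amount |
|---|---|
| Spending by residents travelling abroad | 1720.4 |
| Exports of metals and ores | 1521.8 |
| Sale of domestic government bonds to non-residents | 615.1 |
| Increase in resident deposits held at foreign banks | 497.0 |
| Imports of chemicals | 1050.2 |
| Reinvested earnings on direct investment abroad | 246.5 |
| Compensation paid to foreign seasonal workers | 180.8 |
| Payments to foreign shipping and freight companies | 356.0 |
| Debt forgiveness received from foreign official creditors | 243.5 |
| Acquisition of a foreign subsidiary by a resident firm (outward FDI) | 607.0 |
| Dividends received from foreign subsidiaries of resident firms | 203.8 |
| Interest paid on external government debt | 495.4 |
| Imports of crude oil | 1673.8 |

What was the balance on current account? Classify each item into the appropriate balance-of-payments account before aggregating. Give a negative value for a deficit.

-3504.5

Goods: -1673.8 + 1521.8 - 1050.2 = -1202.2
Services: -1720.4 - 356.0 = -2076.4
Primary income: 246.5 + 203.8 - 180.8 - 495.4 = -225.9
Current account = (-1202.2) + (-2076.4) + (-225.9) = -3504.5
(Excluded from the current account — financial account: sale of domestic government bonds to non-residents 615.1, increase in resident deposits held at foreign banks 497.0, acquisition of a foreign subsidiary by a resident firm (outward FDI) 607.0; capital account: debt forgiveness received from foreign official creditors 243.5.)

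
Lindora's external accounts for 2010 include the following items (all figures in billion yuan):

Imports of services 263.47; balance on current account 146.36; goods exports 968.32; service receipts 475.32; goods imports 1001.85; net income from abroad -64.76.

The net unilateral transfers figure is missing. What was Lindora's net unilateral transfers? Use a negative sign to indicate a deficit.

Current account = goods balance + services balance + net primary income + net secondary income
Sum of the known components = 113.56
Net unilateral transfers = CA - (known components) = 146.36 - 113.56 = 32.80

32.80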